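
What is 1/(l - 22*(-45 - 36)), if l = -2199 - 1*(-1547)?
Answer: 1/1130 ≈ 0.00088496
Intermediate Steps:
l = -652 (l = -2199 + 1547 = -652)
1/(l - 22*(-45 - 36)) = 1/(-652 - 22*(-45 - 36)) = 1/(-652 - 22*(-81)) = 1/(-652 + 1782) = 1/1130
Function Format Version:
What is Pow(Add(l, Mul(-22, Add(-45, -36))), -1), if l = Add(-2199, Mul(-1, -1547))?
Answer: Rational(1, 1130) ≈ 0.00088496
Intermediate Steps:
l = -652 (l = Add(-2199, 1547) = -652)
Pow(Add(l, Mul(-22, Add(-45, -36))), -1) = Pow(Add(-652, Mul(-22, Add(-45, -36))), -1) = Pow(Add(-652, Mul(-22, -81)), -1) = Pow(Add(-652, 1782), -1) = Pow(1130, -1) = Rational(1, 1130)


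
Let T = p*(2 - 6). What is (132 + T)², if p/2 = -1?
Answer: 19600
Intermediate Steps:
p = -2 (p = 2*(-1) = -2)
T = 8 (T = -2*(2 - 6) = -2*(-4) = 8)
(132 + T)² = (132 + 8)² = 140² = 19600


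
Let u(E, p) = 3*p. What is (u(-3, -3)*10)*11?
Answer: -990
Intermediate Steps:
(u(-3, -3)*10)*11 = ((3*(-3))*10)*11 = -9*10*11 = -90*11 = -990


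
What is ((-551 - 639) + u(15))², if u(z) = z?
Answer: 1380625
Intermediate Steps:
((-551 - 639) + u(15))² = ((-551 - 639) + 15)² = (-1190 + 15)² = (-1175)² = 1380625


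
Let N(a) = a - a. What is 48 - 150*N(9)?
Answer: 48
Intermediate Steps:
N(a) = 0
48 - 150*N(9) = 48 - 150*0 = 48 + 0 = 48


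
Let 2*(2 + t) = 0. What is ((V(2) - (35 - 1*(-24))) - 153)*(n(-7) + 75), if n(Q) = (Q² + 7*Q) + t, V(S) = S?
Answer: -15330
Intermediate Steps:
t = -2 (t = -2 + (½)*0 = -2 + 0 = -2)
n(Q) = -2 + Q² + 7*Q (n(Q) = (Q² + 7*Q) - 2 = -2 + Q² + 7*Q)
((V(2) - (35 - 1*(-24))) - 153)*(n(-7) + 75) = ((2 - (35 - 1*(-24))) - 153)*((-2 + (-7)² + 7*(-7)) + 75) = ((2 - (35 + 24)) - 153)*((-2 + 49 - 49) + 75) = ((2 - 1*59) - 153)*(-2 + 75) = ((2 - 59) - 153)*73 = (-57 - 153)*73 = -210*73 = -15330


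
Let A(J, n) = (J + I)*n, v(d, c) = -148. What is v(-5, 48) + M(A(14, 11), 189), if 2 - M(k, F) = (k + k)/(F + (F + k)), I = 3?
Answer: -82864/565 ≈ -146.66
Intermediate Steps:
A(J, n) = n*(3 + J) (A(J, n) = (J + 3)*n = (3 + J)*n = n*(3 + J))
M(k, F) = 2 - 2*k/(k + 2*F) (M(k, F) = 2 - (k + k)/(F + (F + k)) = 2 - 2*k/(k + 2*F))
v(-5, 48) + M(A(14, 11), 189) = -148 + 4*189/(11*(3 + 14) + 2*189) = -148 + 4*189/(11*17 + 378) = -148 + 4*189/(187 + 378) = -148 + 4*189/565 = -148 + 4*189*(1/565) = -148 + 756/565 = -82864/565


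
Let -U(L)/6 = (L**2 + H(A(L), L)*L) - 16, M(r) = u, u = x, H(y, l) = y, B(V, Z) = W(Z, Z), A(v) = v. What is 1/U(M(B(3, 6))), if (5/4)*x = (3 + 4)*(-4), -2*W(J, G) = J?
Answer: -25/148128 ≈ -0.00016877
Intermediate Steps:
W(J, G) = -J/2
B(V, Z) = -Z/2
x = -112/5 (x = 4*((3 + 4)*(-4))/5 = 4*(7*(-4))/5 = (4/5)*(-28) = -112/5 ≈ -22.400)
u = -112/5 ≈ -22.400
M(r) = -112/5
U(L) = 96 - 12*L**2 (U(L) = -6*((L**2 + L*L) - 16) = -6*((L**2 + L**2) - 16) = -6*(2*L**2 - 16) = -6*(-16 + 2*L**2) = 96 - 12*L**2)
1/U(M(B(3, 6))) = 1/(96 - 12*(-112/5)**2) = 1/(96 - 12*12544/25) = 1/(96 - 150528/25) = 1/(-148128/25) = -25/148128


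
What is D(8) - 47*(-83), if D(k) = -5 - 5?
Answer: 3891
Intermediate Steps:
D(k) = -10
D(8) - 47*(-83) = -10 - 47*(-83) = -10 + 3901 = 3891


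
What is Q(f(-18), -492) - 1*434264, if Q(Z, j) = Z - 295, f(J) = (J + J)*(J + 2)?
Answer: -433983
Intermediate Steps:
f(J) = 2*J*(2 + J) (f(J) = (2*J)*(2 + J) = 2*J*(2 + J))
Q(Z, j) = -295 + Z
Q(f(-18), -492) - 1*434264 = (-295 + 2*(-18)*(2 - 18)) - 1*434264 = (-295 + 2*(-18)*(-16)) - 434264 = (-295 + 576) - 434264 = 281 - 434264 = -433983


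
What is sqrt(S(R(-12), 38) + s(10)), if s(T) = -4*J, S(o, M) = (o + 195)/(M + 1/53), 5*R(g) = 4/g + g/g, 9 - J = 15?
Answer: sqrt(1064561979)/6045 ≈ 5.3975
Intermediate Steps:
J = -6 (J = 9 - 1*15 = 9 - 15 = -6)
R(g) = 1/5 + 4/(5*g) (R(g) = (4/g + g/g)/5 = (4/g + 1)/5 = (1 + 4/g)/5 = 1/5 + 4/(5*g))
S(o, M) = (195 + o)/(1/53 + M) (S(o, M) = (195 + o)/(M + 1/53) = (195 + o)/(1/53 + M))
s(T) = 24 (s(T) = -4*(-6) = 24)
sqrt(S(R(-12), 38) + s(10)) = sqrt(53*(195 + (1/5)*(4 - 12)/(-12))/(1 + 53*38) + 24) = sqrt(53*(195 + (1/5)*(-1/12)*(-8))/(1 + 2014) + 24) = sqrt(53*(195 + 2/15)/2015 + 24) = sqrt(53*(1/2015)*(2927/15) + 24) = sqrt(155131/30225 + 24) = sqrt(880531/30225) = sqrt(1064561979)/6045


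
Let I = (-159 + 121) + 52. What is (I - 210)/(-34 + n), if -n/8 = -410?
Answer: -98/1623 ≈ -0.060382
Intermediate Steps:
I = 14 (I = -38 + 52 = 14)
n = 3280 (n = -8*(-410) = 3280)
(I - 210)/(-34 + n) = (14 - 210)/(-34 + 3280) = -196/3246 = -196*1/3246 = -98/1623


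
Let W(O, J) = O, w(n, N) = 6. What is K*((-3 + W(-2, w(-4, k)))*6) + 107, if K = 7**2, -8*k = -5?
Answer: -1363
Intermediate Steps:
k = 5/8 (k = -1/8*(-5) = 5/8 ≈ 0.62500)
K = 49
K*((-3 + W(-2, w(-4, k)))*6) + 107 = 49*((-3 - 2)*6) + 107 = 49*(-5*6) + 107 = 49*(-30) + 107 = -1470 + 107 = -1363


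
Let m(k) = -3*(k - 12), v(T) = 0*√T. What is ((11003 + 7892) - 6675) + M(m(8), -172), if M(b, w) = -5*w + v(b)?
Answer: 13080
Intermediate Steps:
v(T) = 0
m(k) = 36 - 3*k (m(k) = -3*(-12 + k) = 36 - 3*k)
M(b, w) = -5*w (M(b, w) = -5*w + 0 = -5*w)
((11003 + 7892) - 6675) + M(m(8), -172) = ((11003 + 7892) - 6675) - 5*(-172) = (18895 - 6675) + 860 = 12220 + 860 = 13080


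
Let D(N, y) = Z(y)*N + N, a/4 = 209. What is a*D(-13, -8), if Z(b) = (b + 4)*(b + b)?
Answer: -706420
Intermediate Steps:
a = 836 (a = 4*209 = 836)
Z(b) = 2*b*(4 + b) (Z(b) = (4 + b)*(2*b) = 2*b*(4 + b))
D(N, y) = N + 2*N*y*(4 + y) (D(N, y) = (2*y*(4 + y))*N + N = 2*N*y*(4 + y) + N = N + 2*N*y*(4 + y))
a*D(-13, -8) = 836*(-13*(1 + 2*(-8)*(4 - 8))) = 836*(-13*(1 + 2*(-8)*(-4))) = 836*(-13*(1 + 64)) = 836*(-13*65) = 836*(-845) = -706420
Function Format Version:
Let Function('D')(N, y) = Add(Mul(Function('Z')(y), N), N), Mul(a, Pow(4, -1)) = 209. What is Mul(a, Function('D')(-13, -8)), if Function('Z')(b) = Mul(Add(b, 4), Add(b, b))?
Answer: -706420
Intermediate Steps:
a = 836 (a = Mul(4, 209) = 836)
Function('Z')(b) = Mul(2, b, Add(4, b)) (Function('Z')(b) = Mul(Add(4, b), Mul(2, b)) = Mul(2, b, Add(4, b)))
Function('D')(N, y) = Add(N, Mul(2, N, y, Add(4, y))) (Function('D')(N, y) = Add(Mul(Mul(2, y, Add(4, y)), N), N) = Add(Mul(2, N, y, Add(4, y)), N) = Add(N, Mul(2, N, y, Add(4, y))))
Mul(a, Function('D')(-13, -8)) = Mul(836, Mul(-13, Add(1, Mul(2, -8, Add(4, -8))))) = Mul(836, Mul(-13, Add(1, Mul(2, -8, -4)))) = Mul(836, Mul(-13, Add(1, 64))) = Mul(836, Mul(-13, 65)) = Mul(836, -845) = -706420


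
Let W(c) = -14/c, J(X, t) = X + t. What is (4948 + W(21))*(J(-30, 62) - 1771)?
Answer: -25810238/3 ≈ -8.6034e+6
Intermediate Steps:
(4948 + W(21))*(J(-30, 62) - 1771) = (4948 - 14/21)*((-30 + 62) - 1771) = (4948 - 14*1/21)*(32 - 1771) = (4948 - ⅔)*(-1739) = (14842/3)*(-1739) = -25810238/3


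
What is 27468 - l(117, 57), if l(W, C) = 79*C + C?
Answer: 22908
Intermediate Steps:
l(W, C) = 80*C
27468 - l(117, 57) = 27468 - 80*57 = 27468 - 1*4560 = 27468 - 4560 = 22908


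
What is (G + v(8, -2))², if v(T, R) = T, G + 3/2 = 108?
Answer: 52441/4 ≈ 13110.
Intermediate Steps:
G = 213/2 (G = -3/2 + 108 = 213/2 ≈ 106.50)
(G + v(8, -2))² = (213/2 + 8)² = (229/2)² = 52441/4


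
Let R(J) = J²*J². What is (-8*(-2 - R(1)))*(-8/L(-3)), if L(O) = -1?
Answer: 192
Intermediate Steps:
R(J) = J⁴
(-8*(-2 - R(1)))*(-8/L(-3)) = (-8*(-2 - 1*1⁴))*(-8/(-1)) = (-8*(-2 - 1*1))*(-8*(-1)) = -8*(-2 - 1)*8 = -8*(-3)*8 = 24*8 = 192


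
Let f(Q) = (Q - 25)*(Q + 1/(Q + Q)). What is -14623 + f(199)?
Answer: 3980684/199 ≈ 20003.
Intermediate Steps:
f(Q) = (-25 + Q)*(Q + 1/(2*Q))
-14623 + f(199) = -14623 + (½ + 199² - 25*199 - 25/2/199) = -14623 + (½ + 39601 - 4975 - 25/2*1/199) = -14623 + (½ + 39601 - 4975 - 25/398) = -14623 + 6890661/199 = 3980684/199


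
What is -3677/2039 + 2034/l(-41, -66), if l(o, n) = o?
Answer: -4298083/83599 ≈ -51.413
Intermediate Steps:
-3677/2039 + 2034/l(-41, -66) = -3677/2039 + 2034/(-41) = -3677*1/2039 + 2034*(-1/41) = -3677/2039 - 2034/41 = -4298083/83599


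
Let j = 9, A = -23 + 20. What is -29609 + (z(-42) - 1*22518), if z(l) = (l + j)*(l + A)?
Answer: -50642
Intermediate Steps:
A = -3
z(l) = (-3 + l)*(9 + l) (z(l) = (l + 9)*(l - 3) = (9 + l)*(-3 + l) = (-3 + l)*(9 + l))
-29609 + (z(-42) - 1*22518) = -29609 + ((-27 + (-42)² + 6*(-42)) - 1*22518) = -29609 + ((-27 + 1764 - 252) - 22518) = -29609 + (1485 - 22518) = -29609 - 21033 = -50642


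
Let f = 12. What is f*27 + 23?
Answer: 347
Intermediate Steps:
f*27 + 23 = 12*27 + 23 = 324 + 23 = 347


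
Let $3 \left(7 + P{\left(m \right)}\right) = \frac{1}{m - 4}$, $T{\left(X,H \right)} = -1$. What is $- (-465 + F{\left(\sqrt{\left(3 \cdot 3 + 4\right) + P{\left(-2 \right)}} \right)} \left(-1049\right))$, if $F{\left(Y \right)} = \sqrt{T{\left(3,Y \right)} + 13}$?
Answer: $465 + 2098 \sqrt{3} \approx 4098.8$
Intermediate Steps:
$P{\left(m \right)} = -7 + \frac{1}{3 \left(-4 + m\right)}$ ($P{\left(m \right)} = -7 + \frac{1}{3 \left(m - 4\right)} = -7 + \frac{1}{3 \left(-4 + m\right)}$)
$F{\left(Y \right)} = 2 \sqrt{3}$ ($F{\left(Y \right)} = \sqrt{-1 + 13} = \sqrt{12} = 2 \sqrt{3}$)
$- (-465 + F{\left(\sqrt{\left(3 \cdot 3 + 4\right) + P{\left(-2 \right)}} \right)} \left(-1049\right)) = - (-465 + 2 \sqrt{3} \left(-1049\right)) = - (-465 - 2098 \sqrt{3}) = 465 + 2098 \sqrt{3}$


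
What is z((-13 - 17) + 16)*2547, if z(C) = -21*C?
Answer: 748818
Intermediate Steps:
z((-13 - 17) + 16)*2547 = -21*((-13 - 17) + 16)*2547 = -21*(-30 + 16)*2547 = -21*(-14)*2547 = 294*2547 = 748818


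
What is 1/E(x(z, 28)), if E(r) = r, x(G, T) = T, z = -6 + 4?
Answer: 1/28 ≈ 0.035714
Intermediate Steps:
z = -2
1/E(x(z, 28)) = 1/28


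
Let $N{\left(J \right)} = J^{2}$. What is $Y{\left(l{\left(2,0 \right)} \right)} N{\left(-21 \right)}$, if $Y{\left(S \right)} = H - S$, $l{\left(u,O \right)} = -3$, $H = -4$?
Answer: $-441$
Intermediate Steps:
$Y{\left(S \right)} = -4 - S$
$Y{\left(l{\left(2,0 \right)} \right)} N{\left(-21 \right)} = \left(-4 - -3\right) \left(-21\right)^{2} = \left(-4 + 3\right) 441 = \left(-1\right) 441 = -441$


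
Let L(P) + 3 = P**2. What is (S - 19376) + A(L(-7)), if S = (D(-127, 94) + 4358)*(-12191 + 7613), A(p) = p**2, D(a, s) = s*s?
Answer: -60419392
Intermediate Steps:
D(a, s) = s**2
L(P) = -3 + P**2
S = -60402132 (S = (94**2 + 4358)*(-12191 + 7613) = (8836 + 4358)*(-4578) = 13194*(-4578) = -60402132)
(S - 19376) + A(L(-7)) = (-60402132 - 19376) + (-3 + (-7)**2)**2 = -60421508 + (-3 + 49)**2 = -60421508 + 46**2 = -60421508 + 2116 = -60419392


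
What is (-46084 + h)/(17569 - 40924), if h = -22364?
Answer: 22816/7785 ≈ 2.9308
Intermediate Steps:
(-46084 + h)/(17569 - 40924) = (-46084 - 22364)/(17569 - 40924) = -68448/(-23355) = -68448*(-1/23355) = 22816/7785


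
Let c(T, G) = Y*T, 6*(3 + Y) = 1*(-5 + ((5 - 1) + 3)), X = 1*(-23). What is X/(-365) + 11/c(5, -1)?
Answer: -445/584 ≈ -0.76199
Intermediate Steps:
X = -23
Y = -8/3 (Y = -3 + (1*(-5 + ((5 - 1) + 3)))/6 = -3 + (1*(-5 + (4 + 3)))/6 = -3 + (1*(-5 + 7))/6 = -3 + (1*2)/6 = -3 + (1/6)*2 = -3 + 1/3 = -8/3 ≈ -2.6667)
c(T, G) = -8*T/3
X/(-365) + 11/c(5, -1) = -23/(-365) + 11/((-8/3*5)) = -23*(-1/365) + 11/(-40/3) = 23/365 + 11*(-3/40) = 23/365 - 33/40 = -445/584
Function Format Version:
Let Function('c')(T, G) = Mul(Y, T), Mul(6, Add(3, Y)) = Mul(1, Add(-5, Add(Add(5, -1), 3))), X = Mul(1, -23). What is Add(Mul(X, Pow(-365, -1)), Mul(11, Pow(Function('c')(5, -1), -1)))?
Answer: Rational(-445, 584) ≈ -0.76199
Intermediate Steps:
X = -23
Y = Rational(-8, 3) (Y = Add(-3, Mul(Rational(1, 6), Mul(1, Add(-5, Add(Add(5, -1), 3))))) = Add(-3, Mul(Rational(1, 6), Mul(1, Add(-5, Add(4, 3))))) = Add(-3, Mul(Rational(1, 6), Mul(1, Add(-5, 7)))) = Add(-3, Mul(Rational(1, 6), Mul(1, 2))) = Add(-3, Mul(Rational(1, 6), 2)) = Add(-3, Rational(1, 3)) = Rational(-8, 3) ≈ -2.6667)
Function('c')(T, G) = Mul(Rational(-8, 3), T)
Add(Mul(X, Pow(-365, -1)), Mul(11, Pow(Function('c')(5, -1), -1))) = Add(Mul(-23, Pow(-365, -1)), Mul(11, Pow(Mul(Rational(-8, 3), 5), -1))) = Add(Mul(-23, Rational(-1, 365)), Mul(11, Pow(Rational(-40, 3), -1))) = Add(Rational(23, 365), Mul(11, Rational(-3, 40))) = Add(Rational(23, 365), Rational(-33, 40)) = Rational(-445, 584)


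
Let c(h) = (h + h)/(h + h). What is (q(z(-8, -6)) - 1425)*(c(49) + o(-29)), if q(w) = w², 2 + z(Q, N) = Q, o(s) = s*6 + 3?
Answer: 225250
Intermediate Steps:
o(s) = 3 + 6*s (o(s) = 6*s + 3 = 3 + 6*s)
z(Q, N) = -2 + Q
c(h) = 1 (c(h) = (2*h)/((2*h)) = (2*h)*(1/(2*h)) = 1)
(q(z(-8, -6)) - 1425)*(c(49) + o(-29)) = ((-2 - 8)² - 1425)*(1 + (3 + 6*(-29))) = ((-10)² - 1425)*(1 + (3 - 174)) = (100 - 1425)*(1 - 171) = -1325*(-170) = 225250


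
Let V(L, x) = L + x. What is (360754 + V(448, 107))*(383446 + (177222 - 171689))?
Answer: 140541613511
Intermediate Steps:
(360754 + V(448, 107))*(383446 + (177222 - 171689)) = (360754 + (448 + 107))*(383446 + (177222 - 171689)) = (360754 + 555)*(383446 + 5533) = 361309*388979 = 140541613511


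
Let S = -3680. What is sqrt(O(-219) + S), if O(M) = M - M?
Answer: 4*I*sqrt(230) ≈ 60.663*I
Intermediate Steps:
O(M) = 0
sqrt(O(-219) + S) = sqrt(0 - 3680) = sqrt(-3680) = 4*I*sqrt(230)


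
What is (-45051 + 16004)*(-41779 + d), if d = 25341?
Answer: 477474586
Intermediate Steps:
(-45051 + 16004)*(-41779 + d) = (-45051 + 16004)*(-41779 + 25341) = -29047*(-16438) = 477474586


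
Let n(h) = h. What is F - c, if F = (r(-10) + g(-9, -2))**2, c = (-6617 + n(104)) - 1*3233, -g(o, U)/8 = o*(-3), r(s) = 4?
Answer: 54690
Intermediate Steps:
g(o, U) = 24*o (g(o, U) = -8*o*(-3) = -(-24)*o = 24*o)
c = -9746 (c = (-6617 + 104) - 1*3233 = -6513 - 3233 = -9746)
F = 44944 (F = (4 + 24*(-9))**2 = (4 - 216)**2 = (-212)**2 = 44944)
F - c = 44944 - 1*(-9746) = 44944 + 9746 = 54690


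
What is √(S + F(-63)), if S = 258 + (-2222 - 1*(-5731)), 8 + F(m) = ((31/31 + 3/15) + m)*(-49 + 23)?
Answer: 3*√14905/5 ≈ 73.252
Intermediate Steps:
F(m) = -196/5 - 26*m (F(m) = -8 + ((31/31 + 3/15) + m)*(-49 + 23) = -8 + ((31*(1/31) + 3*(1/15)) + m)*(-26) = -8 + ((1 + ⅕) + m)*(-26) = -8 + (6/5 + m)*(-26) = -8 + (-156/5 - 26*m) = -196/5 - 26*m)
S = 3767 (S = 258 + (-2222 + 5731) = 258 + 3509 = 3767)
√(S + F(-63)) = √(3767 + (-196/5 - 26*(-63))) = √(3767 + (-196/5 + 1638)) = √(3767 + 7994/5) = √(26829/5) = 3*√14905/5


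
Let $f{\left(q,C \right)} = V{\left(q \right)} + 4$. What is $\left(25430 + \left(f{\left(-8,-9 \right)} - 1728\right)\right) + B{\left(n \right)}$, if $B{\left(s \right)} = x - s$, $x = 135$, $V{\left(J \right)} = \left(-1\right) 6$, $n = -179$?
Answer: $24014$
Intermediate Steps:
$V{\left(J \right)} = -6$
$f{\left(q,C \right)} = -2$ ($f{\left(q,C \right)} = -6 + 4 = -2$)
$B{\left(s \right)} = 135 - s$
$\left(25430 + \left(f{\left(-8,-9 \right)} - 1728\right)\right) + B{\left(n \right)} = \left(25430 - 1730\right) + \left(135 - -179\right) = \left(25430 - 1730\right) + \left(135 + 179\right) = \left(25430 - 1730\right) + 314 = 23700 + 314 = 24014$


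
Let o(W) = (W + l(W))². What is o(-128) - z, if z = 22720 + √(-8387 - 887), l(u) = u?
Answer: 42816 - I*√9274 ≈ 42816.0 - 96.302*I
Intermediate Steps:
z = 22720 + I*√9274 (z = 22720 + √(-9274) = 22720 + I*√9274 ≈ 22720.0 + 96.302*I)
o(W) = 4*W² (o(W) = (W + W)² = (2*W)² = 4*W²)
o(-128) - z = 4*(-128)² - (22720 + I*√9274) = 4*16384 + (-22720 - I*√9274) = 65536 + (-22720 - I*√9274) = 42816 - I*√9274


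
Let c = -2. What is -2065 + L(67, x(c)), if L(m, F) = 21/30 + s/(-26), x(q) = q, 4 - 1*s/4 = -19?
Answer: -268819/130 ≈ -2067.8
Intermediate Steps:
s = 92 (s = 16 - 4*(-19) = 16 + 76 = 92)
L(m, F) = -369/130 (L(m, F) = 21/30 + 92/(-26) = 21*(1/30) + 92*(-1/26) = 7/10 - 46/13 = -369/130)
-2065 + L(67, x(c)) = -2065 - 369/130 = -268819/130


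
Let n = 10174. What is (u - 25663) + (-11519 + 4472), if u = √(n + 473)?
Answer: -32710 + 39*√7 ≈ -32607.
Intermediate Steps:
u = 39*√7 (u = √(10174 + 473) = √10647 = 39*√7 ≈ 103.18)
(u - 25663) + (-11519 + 4472) = (39*√7 - 25663) + (-11519 + 4472) = (-25663 + 39*√7) - 7047 = -32710 + 39*√7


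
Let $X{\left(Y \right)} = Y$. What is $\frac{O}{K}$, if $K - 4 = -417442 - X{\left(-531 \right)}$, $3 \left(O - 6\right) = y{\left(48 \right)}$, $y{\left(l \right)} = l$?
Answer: $- \frac{22}{416907} \approx -5.277 \cdot 10^{-5}$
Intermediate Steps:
$O = 22$ ($O = 6 + \frac{1}{3} \cdot 48 = 6 + 16 = 22$)
$K = -416907$ ($K = 4 - 416911 = -416907$)
$\frac{O}{K} = \frac{22}{-416907} = 22 \left(- \frac{1}{416907}\right) = - \frac{22}{416907}$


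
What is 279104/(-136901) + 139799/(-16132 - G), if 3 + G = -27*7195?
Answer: -30579847245/24386996536 ≈ -1.2539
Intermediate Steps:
G = -194268 (G = -3 - 27*7195 = -3 - 194265 = -194268)
279104/(-136901) + 139799/(-16132 - G) = 279104/(-136901) + 139799/(-16132 - 1*(-194268)) = 279104*(-1/136901) + 139799/(-16132 + 194268) = -279104/136901 + 139799/178136 = -30579847245/24386996536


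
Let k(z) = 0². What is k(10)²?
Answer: 0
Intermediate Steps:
k(z) = 0
k(10)² = 0² = 0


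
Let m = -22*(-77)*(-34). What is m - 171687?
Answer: -229283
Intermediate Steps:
m = -57596 (m = 1694*(-34) = -57596)
m - 171687 = -57596 - 171687 = -229283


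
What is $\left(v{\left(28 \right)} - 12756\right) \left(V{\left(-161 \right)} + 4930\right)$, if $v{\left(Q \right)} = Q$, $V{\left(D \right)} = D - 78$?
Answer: $-59707048$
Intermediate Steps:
$V{\left(D \right)} = -78 + D$
$\left(v{\left(28 \right)} - 12756\right) \left(V{\left(-161 \right)} + 4930\right) = \left(28 - 12756\right) \left(\left(-78 - 161\right) + 4930\right) = - 12728 \left(-239 + 4930\right) = \left(-12728\right) 4691 = -59707048$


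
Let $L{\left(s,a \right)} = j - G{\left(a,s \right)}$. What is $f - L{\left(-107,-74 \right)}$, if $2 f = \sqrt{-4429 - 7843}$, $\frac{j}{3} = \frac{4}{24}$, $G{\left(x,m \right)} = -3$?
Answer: $- \frac{7}{2} + 2 i \sqrt{767} \approx -3.5 + 55.39 i$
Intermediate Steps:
$j = \frac{1}{2}$ ($j = 3 \cdot \frac{4}{24} = 3 \cdot 4 \cdot \frac{1}{24} = 3 \cdot \frac{1}{6} = \frac{1}{2} \approx 0.5$)
$L{\left(s,a \right)} = \frac{7}{2}$ ($L{\left(s,a \right)} = \frac{1}{2} - -3 = \frac{1}{2} + 3 = \frac{7}{2}$)
$f = 2 i \sqrt{767}$ ($f = \frac{\sqrt{-4429 - 7843}}{2} = \frac{\sqrt{-12272}}{2} = \frac{4 i \sqrt{767}}{2} = 2 i \sqrt{767} \approx 55.39 i$)
$f - L{\left(-107,-74 \right)} = 2 i \sqrt{767} - \frac{7}{2} = - \frac{7}{2} + 2 i \sqrt{767}$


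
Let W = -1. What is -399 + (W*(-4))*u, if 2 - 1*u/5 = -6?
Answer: -239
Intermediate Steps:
u = 40 (u = 10 - 5*(-6) = 10 + 30 = 40)
-399 + (W*(-4))*u = -399 - 1*(-4)*40 = -399 + 4*40 = -399 + 160 = -239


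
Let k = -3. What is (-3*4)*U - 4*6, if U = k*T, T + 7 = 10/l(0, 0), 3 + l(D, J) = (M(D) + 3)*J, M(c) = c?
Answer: -396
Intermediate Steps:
l(D, J) = -3 + J*(3 + D) (l(D, J) = -3 + (D + 3)*J = -3 + (3 + D)*J = -3 + J*(3 + D))
T = -31/3 (T = -7 + 10/(-3 + 3*0 + 0*0) = -7 + 10/(-3 + 0 + 0) = -7 + 10/(-3) = -7 + 10*(-⅓) = -7 - 10/3 = -31/3 ≈ -10.333)
U = 31 (U = -3*(-31/3) = 31)
(-3*4)*U - 4*6 = -3*4*31 - 4*6 = -12*31 - 24 = -372 - 24 = -396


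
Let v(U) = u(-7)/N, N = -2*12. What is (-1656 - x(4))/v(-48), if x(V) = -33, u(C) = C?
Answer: -38952/7 ≈ -5564.6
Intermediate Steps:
N = -24
v(U) = 7/24 (v(U) = -7/(-24) = -7*(-1/24) = 7/24)
(-1656 - x(4))/v(-48) = (-1656 - 1*(-33))/(7/24) = (-1656 + 33)*(24/7) = -1623*24/7 = -38952/7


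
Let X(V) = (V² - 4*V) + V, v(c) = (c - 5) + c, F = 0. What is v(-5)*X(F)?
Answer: 0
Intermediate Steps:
v(c) = -5 + 2*c (v(c) = (-5 + c) + c = -5 + 2*c)
X(V) = V² - 3*V
v(-5)*X(F) = (-5 + 2*(-5))*(0*(-3 + 0)) = (-5 - 10)*(0*(-3)) = -15*0 = 0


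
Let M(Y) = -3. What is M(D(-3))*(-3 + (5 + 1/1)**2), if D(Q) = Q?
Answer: -99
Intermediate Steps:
M(D(-3))*(-3 + (5 + 1/1)**2) = -3*(-3 + (5 + 1/1)**2) = -3*(-3 + (5 + 1)**2) = -3*(-3 + 6**2) = -3*(-3 + 36) = -3*33 = -99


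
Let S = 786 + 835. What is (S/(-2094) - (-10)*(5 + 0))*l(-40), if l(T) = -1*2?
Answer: -103079/1047 ≈ -98.452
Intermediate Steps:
S = 1621
l(T) = -2
(S/(-2094) - (-10)*(5 + 0))*l(-40) = (1621/(-2094) - (-10)*(5 + 0))*(-2) = (1621*(-1/2094) - (-10)*5)*(-2) = (-1621/2094 - 1*(-50))*(-2) = (-1621/2094 + 50)*(-2) = (103079/2094)*(-2) = -103079/1047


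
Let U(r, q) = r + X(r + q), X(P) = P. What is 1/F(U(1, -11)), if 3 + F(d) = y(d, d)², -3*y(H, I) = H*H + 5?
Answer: 9/7369 ≈ 0.0012213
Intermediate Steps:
y(H, I) = -5/3 - H²/3 (y(H, I) = -(H*H + 5)/3 = -(H² + 5)/3 = -(5 + H²)/3 = -5/3 - H²/3)
U(r, q) = q + 2*r (U(r, q) = r + (r + q) = r + (q + r) = q + 2*r)
F(d) = -3 + (-5/3 - d²/3)²
1/F(U(1, -11)) = 1/(-3 + (5 + (-11 + 2*1)²)²/9) = 1/(-3 + (5 + (-11 + 2)²)²/9) = 1/(-3 + (5 + (-9)²)²/9) = 1/(-3 + (5 + 81)²/9) = 1/(-3 + (⅑)*86²) = 1/(-3 + (⅑)*7396) = 1/(-3 + 7396/9) = 1/(7369/9) = 9/7369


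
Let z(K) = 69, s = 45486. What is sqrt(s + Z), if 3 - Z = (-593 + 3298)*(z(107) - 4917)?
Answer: sqrt(13159329) ≈ 3627.6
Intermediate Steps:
Z = 13113843 (Z = 3 - (-593 + 3298)*(69 - 4917) = 3 - 2705*(-4848) = 3 - 1*(-13113840) = 3 + 13113840 = 13113843)
sqrt(s + Z) = sqrt(45486 + 13113843) = sqrt(13159329)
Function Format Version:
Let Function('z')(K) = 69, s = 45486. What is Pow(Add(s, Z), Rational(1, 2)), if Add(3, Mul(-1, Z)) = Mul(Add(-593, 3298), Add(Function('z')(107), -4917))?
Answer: Pow(13159329, Rational(1, 2)) ≈ 3627.6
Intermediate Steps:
Z = 13113843 (Z = Add(3, Mul(-1, Mul(Add(-593, 3298), Add(69, -4917)))) = Add(3, Mul(-1, Mul(2705, -4848))) = Add(3, Mul(-1, -13113840)) = Add(3, 13113840) = 13113843)
Pow(Add(s, Z), Rational(1, 2)) = Pow(Add(45486, 13113843), Rational(1, 2)) = Pow(13159329, Rational(1, 2))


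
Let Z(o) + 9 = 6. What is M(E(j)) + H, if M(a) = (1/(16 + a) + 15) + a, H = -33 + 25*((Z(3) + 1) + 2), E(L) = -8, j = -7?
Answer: -207/8 ≈ -25.875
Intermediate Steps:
Z(o) = -3 (Z(o) = -9 + 6 = -3)
H = -33 (H = -33 + 25*((-3 + 1) + 2) = -33 + 25*(-2 + 2) = -33 + 25*0 = -33 + 0 = -33)
M(a) = 15 + a + 1/(16 + a) (M(a) = (15 + 1/(16 + a)) + a = 15 + a + 1/(16 + a))
M(E(j)) + H = (241 + (-8)² + 31*(-8))/(16 - 8) - 33 = (241 + 64 - 248)/8 - 33 = (⅛)*57 - 33 = 57/8 - 33 = -207/8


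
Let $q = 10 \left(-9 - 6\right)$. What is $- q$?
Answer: $150$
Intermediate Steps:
$q = -150$ ($q = 10 \left(-15\right) = -150$)
$- q = \left(-1\right) \left(-150\right) = 150$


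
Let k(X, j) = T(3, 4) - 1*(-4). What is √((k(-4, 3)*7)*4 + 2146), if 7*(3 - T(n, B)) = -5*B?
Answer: √2422 ≈ 49.214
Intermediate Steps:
T(n, B) = 3 + 5*B/7 (T(n, B) = 3 - (-5)*B/7 = 3 + 5*B/7)
k(X, j) = 69/7 (k(X, j) = (3 + (5/7)*4) - 1*(-4) = (3 + 20/7) + 4 = 41/7 + 4 = 69/7)
√((k(-4, 3)*7)*4 + 2146) = √(((69/7)*7)*4 + 2146) = √(69*4 + 2146) = √(276 + 2146) = √2422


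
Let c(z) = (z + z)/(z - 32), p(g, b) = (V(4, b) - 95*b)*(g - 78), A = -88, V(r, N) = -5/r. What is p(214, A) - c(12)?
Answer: 5683956/5 ≈ 1.1368e+6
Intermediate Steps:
p(g, b) = (-78 + g)*(-5/4 - 95*b) (p(g, b) = (-5/4 - 95*b)*(g - 78) = (-5*¼ - 95*b)*(-78 + g) = (-5/4 - 95*b)*(-78 + g) = (-78 + g)*(-5/4 - 95*b))
c(z) = 2*z/(-32 + z) (c(z) = (2*z)/(-32 + z) = 2*z/(-32 + z))
p(214, A) - c(12) = (195/2 + 7410*(-88) - 5/4*214 - 95*(-88)*214) - 2*12/(-32 + 12) = (195/2 - 652080 - 535/2 + 1789040) - 2*12/(-20) = 1136790 - 2*12*(-1)/20 = 1136790 - 1*(-6/5) = 1136790 + 6/5 = 5683956/5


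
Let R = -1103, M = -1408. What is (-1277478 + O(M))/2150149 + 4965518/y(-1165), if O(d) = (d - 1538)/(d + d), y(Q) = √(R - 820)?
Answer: -1798687551/3027409792 - 4965518*I*√1923/1923 ≈ -0.59413 - 1.1323e+5*I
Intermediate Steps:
y(Q) = I*√1923 (y(Q) = √(-1103 - 820) = √(-1923) = I*√1923)
O(d) = (-1538 + d)/(2*d) (O(d) = (-1538 + d)/((2*d)) = (-1538 + d)*(1/(2*d)) = (-1538 + d)/(2*d))
(-1277478 + O(M))/2150149 + 4965518/y(-1165) = (-1277478 + (½)*(-1538 - 1408)/(-1408))/2150149 + 4965518/((I*√1923)) = (-1277478 + (½)*(-1/1408)*(-2946))*(1/2150149) + 4965518*(-I*√1923/1923) = (-1277478 + 1473/1408)*(1/2150149) - 4965518*I*√1923/1923 = -1798687551/1408*1/2150149 - 4965518*I*√1923/1923 = -1798687551/3027409792 - 4965518*I*√1923/1923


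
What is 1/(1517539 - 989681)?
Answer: 1/527858 ≈ 1.8944e-6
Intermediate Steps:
1/(1517539 - 989681) = 1/527858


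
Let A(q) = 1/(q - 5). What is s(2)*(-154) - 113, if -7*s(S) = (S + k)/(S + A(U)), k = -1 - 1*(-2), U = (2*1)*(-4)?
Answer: -1967/25 ≈ -78.680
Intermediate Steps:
U = -8 (U = 2*(-4) = -8)
A(q) = 1/(-5 + q)
k = 1 (k = -1 + 2 = 1)
s(S) = -(1 + S)/(7*(-1/13 + S)) (s(S) = -(S + 1)/(7*(S + 1/(-5 - 8))) = -(1 + S)/(7*(S + 1/(-13))) = -(1 + S)/(7*(S - 1/13)) = -(1 + S)/(7*(-1/13 + S)))
s(2)*(-154) - 113 = (13*(-1 - 1*2)/(7*(-1 + 13*2)))*(-154) - 113 = (13*(-1 - 2)/(7*(-1 + 26)))*(-154) - 113 = ((13/7)*(-3)/25)*(-154) - 113 = ((13/7)*(1/25)*(-3))*(-154) - 113 = -39/175*(-154) - 113 = 858/25 - 113 = -1967/25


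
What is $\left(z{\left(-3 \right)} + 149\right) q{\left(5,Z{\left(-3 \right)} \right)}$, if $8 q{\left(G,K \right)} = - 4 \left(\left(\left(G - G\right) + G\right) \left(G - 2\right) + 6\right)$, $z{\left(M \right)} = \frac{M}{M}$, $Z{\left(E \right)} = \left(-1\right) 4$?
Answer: $-1575$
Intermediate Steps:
$Z{\left(E \right)} = -4$
$z{\left(M \right)} = 1$
$q{\left(G,K \right)} = -3 - \frac{G \left(-2 + G\right)}{2}$ ($q{\left(G,K \right)} = \frac{\left(-4\right) \left(\left(\left(G - G\right) + G\right) \left(G - 2\right) + 6\right)}{8} = \frac{\left(-4\right) \left(\left(0 + G\right) \left(-2 + G\right) + 6\right)}{8} = \frac{\left(-4\right) \left(G \left(-2 + G\right) + 6\right)}{8} = \frac{\left(-4\right) \left(6 + G \left(-2 + G\right)\right)}{8} = \frac{-24 - 4 G \left(-2 + G\right)}{8} = -3 - \frac{G \left(-2 + G\right)}{2}$)
$\left(z{\left(-3 \right)} + 149\right) q{\left(5,Z{\left(-3 \right)} \right)} = \left(1 + 149\right) \left(-3 + 5 - \frac{5^{2}}{2}\right) = 150 \left(-3 + 5 - \frac{25}{2}\right) = 150 \left(- \frac{21}{2}\right) = -1575$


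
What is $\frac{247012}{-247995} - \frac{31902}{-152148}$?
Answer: $- \frac{12090809}{15375690} \approx -0.78636$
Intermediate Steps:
$\frac{247012}{-247995} - \frac{31902}{-152148} = 247012 \left(- \frac{1}{247995}\right) - - \frac{13}{62} = - \frac{247012}{247995} + \frac{13}{62} = - \frac{12090809}{15375690}$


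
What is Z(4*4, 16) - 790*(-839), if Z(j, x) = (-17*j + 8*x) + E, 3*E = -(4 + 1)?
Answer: 1987993/3 ≈ 6.6266e+5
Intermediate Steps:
E = -5/3 (E = (-(4 + 1))/3 = (-1*5)/3 = (⅓)*(-5) = -5/3 ≈ -1.6667)
Z(j, x) = -5/3 - 17*j + 8*x (Z(j, x) = (-17*j + 8*x) - 5/3 = -5/3 - 17*j + 8*x)
Z(4*4, 16) - 790*(-839) = (-5/3 - 68*4 + 8*16) - 790*(-839) = (-5/3 - 17*16 + 128) + 662810 = (-5/3 - 272 + 128) + 662810 = -437/3 + 662810 = 1987993/3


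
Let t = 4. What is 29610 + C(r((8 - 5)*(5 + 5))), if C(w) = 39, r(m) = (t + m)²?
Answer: 29649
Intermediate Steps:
r(m) = (4 + m)²
29610 + C(r((8 - 5)*(5 + 5))) = 29610 + 39 = 29649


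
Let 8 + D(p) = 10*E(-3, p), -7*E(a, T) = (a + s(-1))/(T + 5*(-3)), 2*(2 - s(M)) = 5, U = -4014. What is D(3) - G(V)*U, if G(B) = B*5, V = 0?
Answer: -101/12 ≈ -8.4167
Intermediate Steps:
s(M) = -½ (s(M) = 2 - ½*5 = 2 - 5/2 = -½)
G(B) = 5*B
E(a, T) = -(-½ + a)/(7*(-15 + T)) (E(a, T) = -(a - ½)/(7*(T + 5*(-3))) = -(-½ + a)/(7*(T - 15)) = -(-½ + a)/(7*(-15 + T)))
D(p) = -8 + 5/(-15 + p) (D(p) = -8 + 10*((1 - 2*(-3))/(14*(-15 + p))) = -8 + 10*((1 + 6)/(14*(-15 + p))) = -8 + 10*((1/14)*7/(-15 + p)) = -8 + 10*(1/(2*(-15 + p))) = -8 + 5/(-15 + p))
D(3) - G(V)*U = (125 - 8*3)/(-15 + 3) - 5*0*(-4014) = (125 - 24)/(-12) - 0*(-4014) = -1/12*101 - 1*0 = -101/12 + 0 = -101/12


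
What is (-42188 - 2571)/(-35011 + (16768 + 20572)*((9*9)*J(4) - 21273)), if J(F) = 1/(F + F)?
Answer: 8138/144361957 ≈ 5.6372e-5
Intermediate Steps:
J(F) = 1/(2*F)
(-42188 - 2571)/(-35011 + (16768 + 20572)*((9*9)*J(4) - 21273)) = (-42188 - 2571)/(-35011 + (16768 + 20572)*((9*9)*((1/2)/4) - 21273)) = -44759/(-35011 + 37340*(81*((1/2)*(1/4)) - 21273)) = -44759/(-35011 + 37340*(81*(1/8) - 21273)) = -44759/(-35011 + 37340*(81/8 - 21273)) = -44759/(-35011 + 37340*(-170103/8)) = -44759/(-35011 - 1587911505/2) = -44759/(-1587981527/2) = -44759*(-2/1587981527) = 8138/144361957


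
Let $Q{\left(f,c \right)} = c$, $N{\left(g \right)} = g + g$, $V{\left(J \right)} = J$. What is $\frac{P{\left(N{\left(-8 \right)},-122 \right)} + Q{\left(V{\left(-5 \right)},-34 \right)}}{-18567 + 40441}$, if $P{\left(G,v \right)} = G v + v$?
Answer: $\frac{898}{10937} \approx 0.082107$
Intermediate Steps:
$N{\left(g \right)} = 2 g$
$P{\left(G,v \right)} = v + G v$
$\frac{P{\left(N{\left(-8 \right)},-122 \right)} + Q{\left(V{\left(-5 \right)},-34 \right)}}{-18567 + 40441} = \frac{- 122 \left(1 + 2 \left(-8\right)\right) - 34}{-18567 + 40441} = \frac{- 122 \left(1 - 16\right) - 34}{21874} = \left(\left(-122\right) \left(-15\right) - 34\right) \frac{1}{21874} = \left(1830 - 34\right) \frac{1}{21874} = 1796 \cdot \frac{1}{21874} = \frac{898}{10937}$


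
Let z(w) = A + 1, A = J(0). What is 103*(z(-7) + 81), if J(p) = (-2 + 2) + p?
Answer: 8446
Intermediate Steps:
J(p) = p (J(p) = 0 + p = p)
A = 0
z(w) = 1 (z(w) = 0 + 1 = 1)
103*(z(-7) + 81) = 103*(1 + 81) = 103*82 = 8446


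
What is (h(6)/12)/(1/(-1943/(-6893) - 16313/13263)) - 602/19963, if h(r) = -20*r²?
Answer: 34587714810294/608351523739 ≈ 56.855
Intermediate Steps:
(h(6)/12)/(1/(-1943/(-6893) - 16313/13263)) - 602/19963 = (-20*6²/12)/(1/(-1943/(-6893) - 16313/13263)) - 602/19963 = (-20*36*(1/12))/(1/(-1943*(-1/6893) - 16313*1/13263)) - 602*1/19963 = (-720*1/12)/(1/(1943/6893 - 16313/13263)) - 602/19963 = -60/(1/(-86675500/91421859)) - 602/19963 = -60/(-91421859/86675500) - 602/19963 = -60*(-86675500/91421859) - 602/19963 = 1733510000/30473953 - 602/19963 = 34587714810294/608351523739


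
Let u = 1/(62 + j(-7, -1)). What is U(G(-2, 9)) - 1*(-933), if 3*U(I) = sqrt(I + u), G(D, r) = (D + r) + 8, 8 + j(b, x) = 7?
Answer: 933 + 2*sqrt(13969)/183 ≈ 934.29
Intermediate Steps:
j(b, x) = -1 (j(b, x) = -8 + 7 = -1)
G(D, r) = 8 + D + r
u = 1/61 (u = 1/(62 - 1) = 1/61 ≈ 0.016393)
U(I) = sqrt(1/61 + I)/3 (U(I) = sqrt(I + 1/61)/3 = sqrt(1/61 + I)/3)
U(G(-2, 9)) - 1*(-933) = sqrt(61 + 3721*(8 - 2 + 9))/183 - 1*(-933) = sqrt(61 + 3721*15)/183 + 933 = sqrt(61 + 55815)/183 + 933 = sqrt(55876)/183 + 933 = (2*sqrt(13969))/183 + 933 = 2*sqrt(13969)/183 + 933 = 933 + 2*sqrt(13969)/183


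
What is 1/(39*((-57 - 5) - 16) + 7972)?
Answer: 1/4930 ≈ 0.00020284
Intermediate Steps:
1/(39*((-57 - 5) - 16) + 7972) = 1/(39*(-62 - 16) + 7972) = 1/(39*(-78) + 7972) = 1/(-3042 + 7972) = 1/4930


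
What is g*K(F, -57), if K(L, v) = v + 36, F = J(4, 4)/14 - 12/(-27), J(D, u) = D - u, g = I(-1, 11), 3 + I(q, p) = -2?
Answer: 105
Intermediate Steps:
I(q, p) = -5 (I(q, p) = -3 - 2 = -5)
g = -5
F = 4/9 (F = (4 - 1*4)/14 - 12/(-27) = (4 - 4)*(1/14) - 12*(-1/27) = 0*(1/14) + 4/9 = 0 + 4/9 = 4/9 ≈ 0.44444)
K(L, v) = 36 + v
g*K(F, -57) = -5*(36 - 57) = -5*(-21) = 105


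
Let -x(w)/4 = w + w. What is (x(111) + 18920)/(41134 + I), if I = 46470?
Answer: 4508/21901 ≈ 0.20584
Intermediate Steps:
x(w) = -8*w (x(w) = -4*(w + w) = -8*w)
(x(111) + 18920)/(41134 + I) = (-8*111 + 18920)/(41134 + 46470) = (-888 + 18920)/87604 = 18032*(1/87604) = 4508/21901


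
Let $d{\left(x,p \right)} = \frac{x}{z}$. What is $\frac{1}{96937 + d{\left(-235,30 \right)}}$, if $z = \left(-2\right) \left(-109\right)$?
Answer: $\frac{218}{21132031} \approx 1.0316 \cdot 10^{-5}$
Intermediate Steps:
$z = 218$
$d{\left(x,p \right)} = \frac{x}{218}$
$\frac{1}{96937 + d{\left(-235,30 \right)}} = \frac{1}{96937 + \frac{1}{218} \left(-235\right)} = \frac{1}{96937 - \frac{235}{218}} = \frac{1}{\frac{21132031}{218}} = \frac{218}{21132031}$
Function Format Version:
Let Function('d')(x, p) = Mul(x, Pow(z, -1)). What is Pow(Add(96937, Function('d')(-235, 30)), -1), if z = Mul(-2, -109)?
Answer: Rational(218, 21132031) ≈ 1.0316e-5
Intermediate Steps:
z = 218
Function('d')(x, p) = Mul(Rational(1, 218), x) (Function('d')(x, p) = Mul(x, Pow(218, -1)) = Mul(x, Rational(1, 218)) = Mul(Rational(1, 218), x))
Pow(Add(96937, Function('d')(-235, 30)), -1) = Pow(Add(96937, Mul(Rational(1, 218), -235)), -1) = Pow(Add(96937, Rational(-235, 218)), -1) = Pow(Rational(21132031, 218), -1) = Rational(218, 21132031)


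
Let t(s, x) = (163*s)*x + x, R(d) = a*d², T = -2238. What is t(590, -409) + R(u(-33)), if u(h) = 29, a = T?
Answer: -41216097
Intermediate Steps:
a = -2238
R(d) = -2238*d²
t(s, x) = x + 163*s*x (t(s, x) = 163*s*x + x = x + 163*s*x)
t(590, -409) + R(u(-33)) = -409*(1 + 163*590) - 2238*29² = -409*(1 + 96170) - 2238*841 = -409*96171 - 1882158 = -39333939 - 1882158 = -41216097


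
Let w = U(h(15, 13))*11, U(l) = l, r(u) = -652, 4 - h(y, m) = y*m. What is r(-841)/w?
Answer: 652/2101 ≈ 0.31033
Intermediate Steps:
h(y, m) = 4 - m*y (h(y, m) = 4 - y*m = 4 - m*y)
w = -2101 (w = (4 - 1*13*15)*11 = (4 - 195)*11 = -191*11 = -2101)
r(-841)/w = -652/(-2101) = -652*(-1/2101) = 652/2101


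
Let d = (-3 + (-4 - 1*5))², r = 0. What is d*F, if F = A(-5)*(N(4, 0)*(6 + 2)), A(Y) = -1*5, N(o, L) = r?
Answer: 0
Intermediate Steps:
N(o, L) = 0
A(Y) = -5
F = 0 (F = -0*(6 + 2) = -0*8 = -5*0 = 0)
d = 144 (d = (-3 + (-4 - 5))² = (-3 - 9)² = (-12)² = 144)
d*F = 144*0 = 0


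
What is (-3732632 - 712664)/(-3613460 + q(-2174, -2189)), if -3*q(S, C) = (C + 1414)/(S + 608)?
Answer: 20884000608/16976035855 ≈ 1.2302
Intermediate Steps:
q(S, C) = -(1414 + C)/(3*(608 + S)) (q(S, C) = -(C + 1414)/(3*(S + 608)) = -(1414 + C)/(3*(608 + S)))
(-3732632 - 712664)/(-3613460 + q(-2174, -2189)) = (-3732632 - 712664)/(-3613460 + (-1414 - 1*(-2189))/(3*(608 - 2174))) = -4445296/(-3613460 + (⅓)*(-1414 + 2189)/(-1566)) = -4445296/(-3613460 + (⅓)*(-1/1566)*775) = -4445296/(-3613460 - 775/4698) = -4445296/(-16976035855/4698) = -4445296*(-4698/16976035855) = 20884000608/16976035855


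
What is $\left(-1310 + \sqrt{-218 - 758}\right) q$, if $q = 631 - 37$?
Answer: $-778140 + 2376 i \sqrt{61} \approx -7.7814 \cdot 10^{5} + 18557.0 i$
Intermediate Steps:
$q = 594$
$\left(-1310 + \sqrt{-218 - 758}\right) q = \left(-1310 + \sqrt{-218 - 758}\right) 594 = \left(-1310 + \sqrt{-976}\right) 594 = \left(-1310 + 4 i \sqrt{61}\right) 594 = -778140 + 2376 i \sqrt{61}$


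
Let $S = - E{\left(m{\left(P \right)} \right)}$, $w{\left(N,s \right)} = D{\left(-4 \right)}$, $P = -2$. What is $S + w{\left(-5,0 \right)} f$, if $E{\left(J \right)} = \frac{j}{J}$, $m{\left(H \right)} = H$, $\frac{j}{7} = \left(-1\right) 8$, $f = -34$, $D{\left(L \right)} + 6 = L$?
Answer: $312$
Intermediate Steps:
$D{\left(L \right)} = -6 + L$
$w{\left(N,s \right)} = -10$ ($w{\left(N,s \right)} = -6 - 4 = -10$)
$j = -56$ ($j = 7 \left(\left(-1\right) 8\right) = 7 \left(-8\right) = -56$)
$E{\left(J \right)} = - \frac{56}{J}$
$S = -28$ ($S = - \frac{-56}{-2} = - \frac{\left(-56\right) \left(-1\right)}{2} = \left(-1\right) 28 = -28$)
$S + w{\left(-5,0 \right)} f = -28 - -340 = -28 + 340 = 312$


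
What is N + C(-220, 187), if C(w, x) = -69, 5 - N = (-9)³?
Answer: 665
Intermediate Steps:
N = 734 (N = 5 - 1*(-9)³ = 5 - 1*(-729) = 5 + 729 = 734)
N + C(-220, 187) = 734 - 69 = 665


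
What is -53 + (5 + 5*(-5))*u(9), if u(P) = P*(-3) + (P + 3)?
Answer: 247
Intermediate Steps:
u(P) = 3 - 2*P (u(P) = -3*P + (3 + P) = 3 - 2*P)
-53 + (5 + 5*(-5))*u(9) = -53 + (5 + 5*(-5))*(3 - 2*9) = -53 + (5 - 25)*(3 - 18) = -53 - 20*(-15) = -53 + 300 = 247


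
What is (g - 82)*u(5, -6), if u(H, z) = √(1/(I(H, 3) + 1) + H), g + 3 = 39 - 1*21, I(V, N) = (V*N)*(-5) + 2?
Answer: -67*√718/12 ≈ -149.61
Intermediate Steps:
I(V, N) = 2 - 5*N*V (I(V, N) = (N*V)*(-5) + 2 = -5*N*V + 2 = 2 - 5*N*V)
g = 15 (g = -3 + (39 - 1*21) = -3 + (39 - 21) = -3 + 18 = 15)
u(H, z) = √(H + 1/(3 - 15*H)) (u(H, z) = √(1/((2 - 5*3*H) + 1) + H) = √(1/((2 - 15*H) + 1) + H) = √(1/(3 - 15*H) + H) = √(H + 1/(3 - 15*H)))
(g - 82)*u(5, -6) = (15 - 82)*(√3*√(-1/(-1 + 5*5) + 3*5)/3) = -67*√3*√(-1/(-1 + 25) + 15)/3 = -67*√3*√(-1/24 + 15)/3 = -67*√3*√(359/24)/3 = -67*√3*√2154/12/3 = -67*√718/12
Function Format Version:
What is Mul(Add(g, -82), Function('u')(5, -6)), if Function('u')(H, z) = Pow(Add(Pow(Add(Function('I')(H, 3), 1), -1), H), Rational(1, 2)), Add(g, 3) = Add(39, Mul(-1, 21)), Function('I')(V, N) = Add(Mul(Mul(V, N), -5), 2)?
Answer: Mul(Rational(-67, 12), Pow(718, Rational(1, 2))) ≈ -149.61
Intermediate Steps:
Function('I')(V, N) = Add(2, Mul(-5, N, V)) (Function('I')(V, N) = Add(Mul(Mul(N, V), -5), 2) = Add(Mul(-5, N, V), 2) = Add(2, Mul(-5, N, V)))
g = 15 (g = Add(-3, Add(39, Mul(-1, 21))) = Add(-3, Add(39, -21)) = Add(-3, 18) = 15)
Function('u')(H, z) = Pow(Add(H, Pow(Add(3, Mul(-15, H)), -1)), Rational(1, 2)) (Function('u')(H, z) = Pow(Add(Pow(Add(Add(2, Mul(-5, 3, H)), 1), -1), H), Rational(1, 2)) = Pow(Add(Pow(Add(Add(2, Mul(-15, H)), 1), -1), H), Rational(1, 2)) = Pow(Add(Pow(Add(3, Mul(-15, H)), -1), H), Rational(1, 2)) = Pow(Add(H, Pow(Add(3, Mul(-15, H)), -1)), Rational(1, 2)))
Mul(Add(g, -82), Function('u')(5, -6)) = Mul(Add(15, -82), Mul(Rational(1, 3), Pow(3, Rational(1, 2)), Pow(Add(Mul(-1, Pow(Add(-1, Mul(5, 5)), -1)), Mul(3, 5)), Rational(1, 2)))) = Mul(-67, Mul(Rational(1, 3), Pow(3, Rational(1, 2)), Pow(Add(Mul(-1, Pow(Add(-1, 25), -1)), 15), Rational(1, 2)))) = Mul(-67, Mul(Rational(1, 3), Pow(3, Rational(1, 2)), Pow(Add(Mul(-1, Pow(24, -1)), 15), Rational(1, 2)))) = Mul(-67, Mul(Rational(1, 3), Pow(3, Rational(1, 2)), Pow(Add(Mul(-1, Rational(1, 24)), 15), Rational(1, 2)))) = Mul(-67, Mul(Rational(1, 3), Pow(3, Rational(1, 2)), Pow(Add(Rational(-1, 24), 15), Rational(1, 2)))) = Mul(-67, Mul(Rational(1, 3), Pow(3, Rational(1, 2)), Pow(Rational(359, 24), Rational(1, 2)))) = Mul(-67, Mul(Rational(1, 3), Pow(3, Rational(1, 2)), Mul(Rational(1, 12), Pow(2154, Rational(1, 2))))) = Mul(-67, Mul(Rational(1, 12), Pow(718, Rational(1, 2)))) = Mul(Rational(-67, 12), Pow(718, Rational(1, 2)))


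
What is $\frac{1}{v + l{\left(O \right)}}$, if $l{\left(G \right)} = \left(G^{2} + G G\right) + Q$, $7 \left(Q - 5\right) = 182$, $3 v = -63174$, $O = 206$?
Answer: $\frac{1}{63845} \approx 1.5663 \cdot 10^{-5}$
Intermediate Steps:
$v = -21058$ ($v = \frac{1}{3} \left(-63174\right) = -21058$)
$Q = 31$ ($Q = 5 + \frac{1}{7} \cdot 182 = 5 + 26 = 31$)
$l{\left(G \right)} = 31 + 2 G^{2}$ ($l{\left(G \right)} = \left(G^{2} + G G\right) + 31 = \left(G^{2} + G^{2}\right) + 31 = 2 G^{2} + 31 = 31 + 2 G^{2}$)
$\frac{1}{v + l{\left(O \right)}} = \frac{1}{-21058 + \left(31 + 2 \cdot 206^{2}\right)} = \frac{1}{-21058 + \left(31 + 2 \cdot 42436\right)} = \frac{1}{-21058 + \left(31 + 84872\right)} = \frac{1}{-21058 + 84903} = \frac{1}{63845}$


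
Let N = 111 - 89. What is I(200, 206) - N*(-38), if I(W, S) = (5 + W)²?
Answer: 42861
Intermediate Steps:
N = 22
I(200, 206) - N*(-38) = (5 + 200)² - 22*(-38) = 205² - 1*(-836) = 42025 + 836 = 42861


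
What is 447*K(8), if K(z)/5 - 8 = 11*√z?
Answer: 17880 + 49170*√2 ≈ 87417.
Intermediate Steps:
K(z) = 40 + 55*√z (K(z) = 40 + 5*(11*√z) = 40 + 55*√z)
447*K(8) = 447*(40 + 55*√8) = 447*(40 + 55*(2*√2)) = 447*(40 + 110*√2) = 17880 + 49170*√2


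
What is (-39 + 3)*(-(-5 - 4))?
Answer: -324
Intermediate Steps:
(-39 + 3)*(-(-5 - 4)) = -(-36)*(-9) = -36*9 = -324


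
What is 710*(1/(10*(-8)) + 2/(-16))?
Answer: -781/8 ≈ -97.625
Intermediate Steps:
710*(1/(10*(-8)) + 2/(-16)) = 710*((1/10)*(-1/8) + 2*(-1/16)) = 710*(-1/80 - 1/8) = 710*(-11/80) = -781/8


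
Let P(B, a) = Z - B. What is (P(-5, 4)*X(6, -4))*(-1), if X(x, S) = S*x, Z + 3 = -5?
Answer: -72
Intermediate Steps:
Z = -8 (Z = -3 - 5 = -8)
P(B, a) = -8 - B
(P(-5, 4)*X(6, -4))*(-1) = ((-8 - 1*(-5))*(-4*6))*(-1) = ((-8 + 5)*(-24))*(-1) = -3*(-24)*(-1) = 72*(-1) = -72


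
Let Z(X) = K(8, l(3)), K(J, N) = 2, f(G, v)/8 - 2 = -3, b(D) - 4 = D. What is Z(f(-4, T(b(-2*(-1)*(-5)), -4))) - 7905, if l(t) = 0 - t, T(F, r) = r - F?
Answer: -7903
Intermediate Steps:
b(D) = 4 + D
f(G, v) = -8 (f(G, v) = 16 + 8*(-3) = 16 - 24 = -8)
l(t) = -t
Z(X) = 2
Z(f(-4, T(b(-2*(-1)*(-5)), -4))) - 7905 = 2 - 7905 = -7903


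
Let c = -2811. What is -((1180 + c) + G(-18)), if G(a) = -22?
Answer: 1653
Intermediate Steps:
-((1180 + c) + G(-18)) = -((1180 - 2811) - 22) = -(-1631 - 22) = -1*(-1653) = 1653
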